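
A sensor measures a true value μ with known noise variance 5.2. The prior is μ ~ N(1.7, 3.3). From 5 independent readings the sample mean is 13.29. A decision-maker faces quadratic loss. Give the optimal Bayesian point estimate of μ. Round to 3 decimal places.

10.513

Posterior for μ is Normal. Precision-weighted mean: (1/3.3·1.7 + 5/5.2·13.29) / (1/3.3 + 5/5.2) = 10.513.
A Normal posterior is symmetric, so mode = mean.
Quadratic loss ⇒ the optimal estimator is the posterior mean.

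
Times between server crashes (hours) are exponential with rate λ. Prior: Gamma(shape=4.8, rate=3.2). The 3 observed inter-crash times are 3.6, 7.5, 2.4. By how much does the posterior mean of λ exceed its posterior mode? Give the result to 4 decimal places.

Σ times = 13.5. Posterior: Gamma(shape = 4.8+3 = 7.8, rate = 3.2+13.5 = 16.7).
Mode = (α−1)/β = 6.8/16.7 = 0.4072.
Mean = α/β = 7.8/16.7 = 0.4671.
Difference = 0.4671 − 0.4072 = 0.0599.

0.0599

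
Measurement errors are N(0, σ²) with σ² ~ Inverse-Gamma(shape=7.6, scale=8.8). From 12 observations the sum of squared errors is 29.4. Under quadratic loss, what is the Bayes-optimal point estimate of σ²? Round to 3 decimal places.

1.865

Posterior: Inverse-Gamma(shape = 7.6+12/2 = 13.6, scale = 8.8+29.4/2 = 23.5).
Mode = β/(α+1) = 23.5/14.6 = 1.610.
Mean = β/(α−1) = 23.5/12.6 = 1.865.
Quadratic loss ⇒ the optimal estimator is the posterior mean.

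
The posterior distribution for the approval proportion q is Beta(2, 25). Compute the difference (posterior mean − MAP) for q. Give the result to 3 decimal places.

Mode = (2−1)/(2+25−2) = 1/25 = 0.040.
Mean = 2/(2+25) = 2/27 = 0.074.
Difference = 0.074 − 0.040 = 0.034.

0.034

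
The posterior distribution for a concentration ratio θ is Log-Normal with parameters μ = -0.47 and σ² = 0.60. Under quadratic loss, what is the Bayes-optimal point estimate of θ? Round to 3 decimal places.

Mode = exp(μ − σ²) = exp(-1.07) = 0.343.
Mean = exp(μ + σ²/2) = exp(-0.170) = 0.844.
Quadratic loss ⇒ the optimal estimator is the posterior mean.

0.844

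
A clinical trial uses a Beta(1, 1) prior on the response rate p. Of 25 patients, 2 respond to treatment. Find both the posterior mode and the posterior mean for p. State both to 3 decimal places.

Posterior: Beta(1+2, 1+23) = Beta(3, 24).
Mode = (3−1)/(3+24−2) = 2/25 = 0.080.
With a flat prior the MAP equals the MLE, 2/25.
Mean = 3/(3+24) = 3/27 = 0.111.
The mean is pulled above the mode by the posterior's right skew.

posterior mode = 0.080, posterior mean = 0.111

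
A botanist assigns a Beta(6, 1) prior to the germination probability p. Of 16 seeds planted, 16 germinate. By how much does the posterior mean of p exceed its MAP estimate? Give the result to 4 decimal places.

-0.0435

Posterior: Beta(6+16, 1+0) = Beta(22, 1).
Since β = 1 ≤ 1 and α > 1, the Beta density is monotone increasing on [0,1]; the mode is at 1.
Mean = 22/(22+1) = 0.9565.
Difference = 0.9565 − 1.0000 = -0.0435.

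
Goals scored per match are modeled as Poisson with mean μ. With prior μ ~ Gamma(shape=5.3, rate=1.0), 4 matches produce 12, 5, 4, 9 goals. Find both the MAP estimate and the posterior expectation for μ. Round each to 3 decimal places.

Σ counts = 30. Posterior: Gamma(shape = 5.3+30 = 35.3, rate = 1.0+4 = 5.0).
Mode = (α−1)/β = 34.3/5.0 = 6.860.
Mean = α/β = 35.3/5.0 = 7.060.

MAP estimate = 6.860, posterior expectation = 7.060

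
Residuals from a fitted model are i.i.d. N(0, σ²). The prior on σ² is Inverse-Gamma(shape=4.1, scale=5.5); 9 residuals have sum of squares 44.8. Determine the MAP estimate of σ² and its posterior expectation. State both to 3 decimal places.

Posterior: Inverse-Gamma(shape = 4.1+9/2 = 8.6, scale = 5.5+44.8/2 = 27.9).
Mode = β/(α+1) = 27.9/9.6 = 2.906.
Mean = β/(α−1) = 27.9/7.6 = 3.671.
The mean is pulled above the mode by the posterior's right skew.

MAP estimate = 2.906, posterior expectation = 3.671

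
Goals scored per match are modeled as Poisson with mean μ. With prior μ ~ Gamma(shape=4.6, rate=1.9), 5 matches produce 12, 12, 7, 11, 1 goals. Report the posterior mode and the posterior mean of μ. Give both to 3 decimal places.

MAP: 6.754. Posterior mean: 6.899.

Σ counts = 43. Posterior: Gamma(shape = 4.6+43 = 47.6, rate = 1.9+5 = 6.9).
Mode = (α−1)/β = 46.6/6.9 = 6.754.
Mean = α/β = 47.6/6.9 = 6.899.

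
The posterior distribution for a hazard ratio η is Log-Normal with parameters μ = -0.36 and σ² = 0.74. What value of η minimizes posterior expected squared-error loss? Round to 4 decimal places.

Mode = exp(μ − σ²) = exp(-1.10) = 0.3329.
Mean = exp(μ + σ²/2) = exp(0.010) = 1.0101.
Squared-error loss ⇒ the optimal estimator is the posterior mean.

1.0101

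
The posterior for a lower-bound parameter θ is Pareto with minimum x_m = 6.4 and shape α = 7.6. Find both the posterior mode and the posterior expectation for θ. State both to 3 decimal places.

The Pareto density is strictly decreasing on [x_m, ∞), so the mode is x_m = 6.400.
Mean = α·x_m/(α−1) = 7.6·6.4/6.6 = 7.370.

MAP: 6.400. Posterior mean: 7.370.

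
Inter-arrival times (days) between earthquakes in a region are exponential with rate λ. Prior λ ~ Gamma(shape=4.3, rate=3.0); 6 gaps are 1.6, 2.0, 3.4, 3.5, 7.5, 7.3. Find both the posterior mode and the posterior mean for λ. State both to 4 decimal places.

MAP = 0.3286; posterior mean = 0.3640

Σ times = 25.3. Posterior: Gamma(shape = 4.3+6 = 10.3, rate = 3.0+25.3 = 28.3).
Mode = (α−1)/β = 9.3/28.3 = 0.3286.
Mean = α/β = 10.3/28.3 = 0.3640.
The mean is pulled above the mode by the posterior's right skew.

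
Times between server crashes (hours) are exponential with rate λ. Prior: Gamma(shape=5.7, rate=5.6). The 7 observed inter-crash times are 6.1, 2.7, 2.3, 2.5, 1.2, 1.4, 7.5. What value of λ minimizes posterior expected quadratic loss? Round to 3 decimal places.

0.433

Σ times = 23.7. Posterior: Gamma(shape = 5.7+7 = 12.7, rate = 5.6+23.7 = 29.3).
Mode = (α−1)/β = 11.7/29.3 = 0.399.
Mean = α/β = 12.7/29.3 = 0.433.
Quadratic loss ⇒ the optimal estimator is the posterior mean.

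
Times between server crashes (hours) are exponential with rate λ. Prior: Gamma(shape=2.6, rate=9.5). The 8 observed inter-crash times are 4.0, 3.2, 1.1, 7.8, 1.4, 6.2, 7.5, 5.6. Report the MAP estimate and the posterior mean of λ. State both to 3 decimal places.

MAP = 0.207; posterior mean = 0.229

Σ times = 36.8. Posterior: Gamma(shape = 2.6+8 = 10.6, rate = 9.5+36.8 = 46.3).
Mode = (α−1)/β = 9.6/46.3 = 0.207.
Mean = α/β = 10.6/46.3 = 0.229.
The posterior is right-skewed, so the mean exceeds the mode.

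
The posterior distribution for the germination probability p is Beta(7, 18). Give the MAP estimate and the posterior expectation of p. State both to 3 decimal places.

Mode = (7−1)/(7+18−2) = 6/23 = 0.261.
Mean = 7/(7+18) = 7/25 = 0.280.
The mean is pulled above the mode by the posterior's right skew.

MAP: 0.261. Posterior mean: 0.280.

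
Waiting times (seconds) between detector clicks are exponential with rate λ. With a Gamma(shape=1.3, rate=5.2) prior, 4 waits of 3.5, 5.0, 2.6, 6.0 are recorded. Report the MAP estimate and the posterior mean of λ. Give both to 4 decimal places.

Σ times = 17.1. Posterior: Gamma(shape = 1.3+4 = 5.3, rate = 5.2+17.1 = 22.3).
Mode = (α−1)/β = 4.3/22.3 = 0.1928.
Mean = α/β = 5.3/22.3 = 0.2377.

MAP estimate = 0.1928, posterior mean = 0.2377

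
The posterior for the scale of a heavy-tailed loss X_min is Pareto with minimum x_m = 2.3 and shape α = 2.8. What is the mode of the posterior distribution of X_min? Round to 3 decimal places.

The Pareto density is strictly decreasing on [x_m, ∞), so the mode is x_m = 2.300.
Mean = α·x_m/(α−1) = 2.8·2.3/1.8 = 3.578.
This is the posterior mode — the MAP estimate.

2.300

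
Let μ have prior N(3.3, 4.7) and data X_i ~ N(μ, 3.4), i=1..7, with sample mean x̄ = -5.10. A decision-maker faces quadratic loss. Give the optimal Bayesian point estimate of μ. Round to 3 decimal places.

-4.313

Posterior for μ is Normal. Precision-weighted mean: (1/4.7·3.3 + 7/3.4·-5.10) / (1/4.7 + 7/3.4) = -4.313.
A Normal posterior is symmetric, so mode = mean.
Quadratic loss ⇒ the optimal estimator is the posterior mean.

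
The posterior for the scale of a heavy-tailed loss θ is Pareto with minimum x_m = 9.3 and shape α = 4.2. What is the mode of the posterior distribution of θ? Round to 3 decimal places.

9.300

The Pareto density is strictly decreasing on [x_m, ∞), so the mode is x_m = 9.300.
Mean = α·x_m/(α−1) = 4.2·9.3/3.2 = 12.206.
This is the posterior mode — the MAP estimate.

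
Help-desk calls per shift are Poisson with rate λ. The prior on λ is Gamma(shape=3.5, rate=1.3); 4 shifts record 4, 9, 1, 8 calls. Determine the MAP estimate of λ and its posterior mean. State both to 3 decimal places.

Σ counts = 22. Posterior: Gamma(shape = 3.5+22 = 25.5, rate = 1.3+4 = 5.3).
Mode = (α−1)/β = 24.5/5.3 = 4.623.
Mean = α/β = 25.5/5.3 = 4.811.
The posterior is right-skewed, so the mean exceeds the mode.

MAP = 4.623; posterior mean = 4.811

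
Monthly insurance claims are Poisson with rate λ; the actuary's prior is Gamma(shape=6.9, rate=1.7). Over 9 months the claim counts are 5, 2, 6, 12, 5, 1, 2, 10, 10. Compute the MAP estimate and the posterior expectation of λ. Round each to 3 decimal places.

MAP = 5.505, posterior mean = 5.598

Σ counts = 53. Posterior: Gamma(shape = 6.9+53 = 59.9, rate = 1.7+9 = 10.7).
Mode = (α−1)/β = 58.9/10.7 = 5.505.
Mean = α/β = 59.9/10.7 = 5.598.
The mean is pulled above the mode by the posterior's right skew.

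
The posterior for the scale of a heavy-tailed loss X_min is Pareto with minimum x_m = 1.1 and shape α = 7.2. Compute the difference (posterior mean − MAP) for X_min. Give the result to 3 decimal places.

0.177

The Pareto density is strictly decreasing on [x_m, ∞), so the mode is x_m = 1.100.
Mean = α·x_m/(α−1) = 7.2·1.1/6.2 = 1.277.
Difference = 1.277 − 1.100 = 0.177.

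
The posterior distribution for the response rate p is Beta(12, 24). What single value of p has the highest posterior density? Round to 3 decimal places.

0.324

Mode = (12−1)/(12+24−2) = 11/34 = 0.324.
Mean = 12/(12+24) = 12/36 = 0.333.
This is the posterior mode — the MAP estimate.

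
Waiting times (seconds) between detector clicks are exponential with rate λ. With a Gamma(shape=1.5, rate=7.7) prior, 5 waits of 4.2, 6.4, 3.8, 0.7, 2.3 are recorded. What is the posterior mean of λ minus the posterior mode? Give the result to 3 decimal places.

Σ times = 17.4. Posterior: Gamma(shape = 1.5+5 = 6.5, rate = 7.7+17.4 = 25.1).
Mode = (α−1)/β = 5.5/25.1 = 0.219.
Mean = α/β = 6.5/25.1 = 0.259.
Difference = 0.259 − 0.219 = 0.040.

0.040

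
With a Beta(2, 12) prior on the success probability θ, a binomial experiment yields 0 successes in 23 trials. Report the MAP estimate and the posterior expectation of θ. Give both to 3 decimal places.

MAP = 0.029, posterior mean = 0.054

Posterior: Beta(2+0, 12+23) = Beta(2, 35).
Mode = (2−1)/(2+35−2) = 1/35 = 0.029.
Mean = 2/(2+35) = 2/37 = 0.054.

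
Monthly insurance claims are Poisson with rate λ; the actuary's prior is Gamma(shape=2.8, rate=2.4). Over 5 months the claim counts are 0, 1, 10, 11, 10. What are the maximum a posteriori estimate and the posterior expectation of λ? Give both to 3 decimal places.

Σ counts = 32. Posterior: Gamma(shape = 2.8+32 = 34.8, rate = 2.4+5 = 7.4).
Mode = (α−1)/β = 33.8/7.4 = 4.568.
Mean = α/β = 34.8/7.4 = 4.703.

MAP = 4.568, posterior mean = 4.703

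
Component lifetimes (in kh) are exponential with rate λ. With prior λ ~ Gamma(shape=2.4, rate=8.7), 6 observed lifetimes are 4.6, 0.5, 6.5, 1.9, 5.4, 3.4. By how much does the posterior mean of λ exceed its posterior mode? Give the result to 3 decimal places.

0.032

Σ times = 22.3. Posterior: Gamma(shape = 2.4+6 = 8.4, rate = 8.7+22.3 = 31.0).
Mode = (α−1)/β = 7.4/31.0 = 0.239.
Mean = α/β = 8.4/31.0 = 0.271.
Difference = 0.271 − 0.239 = 0.032.
Right-skewed posterior ⇒ mode < mean.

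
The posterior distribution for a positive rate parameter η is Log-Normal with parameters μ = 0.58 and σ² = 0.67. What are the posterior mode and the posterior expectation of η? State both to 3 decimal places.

η_MAP = 0.914, E[η|data] = 2.497

Mode = exp(μ − σ²) = exp(-0.09) = 0.914.
Mean = exp(μ + σ²/2) = exp(0.915) = 2.497.
Right-skewed posterior ⇒ mode < mean.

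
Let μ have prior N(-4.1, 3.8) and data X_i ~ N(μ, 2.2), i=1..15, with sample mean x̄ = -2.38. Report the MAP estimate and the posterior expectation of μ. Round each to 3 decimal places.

Posterior for μ is Normal. Precision-weighted mean: (1/3.8·-4.1 + 15/2.2·-2.38) / (1/3.8 + 15/2.2) = -2.444.
A Normal posterior is symmetric, so mode = mean.

MAP = -2.444; posterior mean = -2.444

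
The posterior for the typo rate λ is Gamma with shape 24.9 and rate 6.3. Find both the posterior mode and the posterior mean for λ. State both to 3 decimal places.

Mode = (α−1)/β = 23.9/6.3 = 3.794.
Mean = α/β = 24.9/6.3 = 3.952.
The mean is pulled above the mode by the posterior's right skew.

MAP = 3.794, posterior mean = 3.952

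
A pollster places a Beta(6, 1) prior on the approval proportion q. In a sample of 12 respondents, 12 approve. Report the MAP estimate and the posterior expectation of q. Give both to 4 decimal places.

Posterior: Beta(6+12, 1+0) = Beta(18, 1).
Since β = 1 ≤ 1 and α > 1, the Beta density is monotone increasing on [0,1]; the mode is at 1.
Mean = 18/(18+1) = 0.9474.

MAP: 1.0000. Posterior mean: 0.9474.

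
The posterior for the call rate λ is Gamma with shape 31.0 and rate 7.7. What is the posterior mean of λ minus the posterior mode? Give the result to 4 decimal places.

0.1299

Mode = (α−1)/β = 30.0/7.7 = 3.8961.
Mean = α/β = 31.0/7.7 = 4.0260.
Difference = 4.0260 − 3.8961 = 0.1299.
The mean is pulled above the mode by the posterior's right skew.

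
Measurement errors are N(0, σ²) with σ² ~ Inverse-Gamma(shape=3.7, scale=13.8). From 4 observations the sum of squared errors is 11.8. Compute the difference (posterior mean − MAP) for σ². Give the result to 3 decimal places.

1.251

Posterior: Inverse-Gamma(shape = 3.7+4/2 = 5.7, scale = 13.8+11.8/2 = 19.7).
Mode = β/(α+1) = 19.7/6.7 = 2.940.
Mean = β/(α−1) = 19.7/4.7 = 4.191.
Difference = 4.191 − 2.940 = 1.251.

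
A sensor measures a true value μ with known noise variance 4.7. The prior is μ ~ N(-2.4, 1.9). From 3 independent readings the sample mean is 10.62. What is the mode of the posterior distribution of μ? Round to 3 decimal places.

4.736

Posterior for μ is Normal. Precision-weighted mean: (1/1.9·-2.4 + 3/4.7·10.62) / (1/1.9 + 3/4.7) = 4.736.
A Normal posterior is symmetric, so mode = mean.
This is the posterior mode — the MAP estimate.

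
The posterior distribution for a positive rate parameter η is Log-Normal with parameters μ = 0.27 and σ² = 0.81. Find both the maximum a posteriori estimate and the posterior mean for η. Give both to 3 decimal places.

MAP = 0.583; posterior mean = 1.964

Mode = exp(μ − σ²) = exp(-0.54) = 0.583.
Mean = exp(μ + σ²/2) = exp(0.675) = 1.964.
The posterior is right-skewed, so the mean exceeds the mode.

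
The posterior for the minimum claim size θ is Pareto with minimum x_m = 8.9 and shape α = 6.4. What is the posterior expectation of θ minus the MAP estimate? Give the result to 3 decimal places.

1.648

The Pareto density is strictly decreasing on [x_m, ∞), so the mode is x_m = 8.900.
Mean = α·x_m/(α−1) = 6.4·8.9/5.4 = 10.548.
Difference = 10.548 − 8.900 = 1.648.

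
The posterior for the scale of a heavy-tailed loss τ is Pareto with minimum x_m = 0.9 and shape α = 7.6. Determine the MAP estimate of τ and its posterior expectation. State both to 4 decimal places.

The Pareto density is strictly decreasing on [x_m, ∞), so the mode is x_m = 0.9000.
Mean = α·x_m/(α−1) = 7.6·0.9/6.6 = 1.0364.
Right-skewed posterior ⇒ mode < mean.

MAP estimate = 0.9000, posterior expectation = 1.0364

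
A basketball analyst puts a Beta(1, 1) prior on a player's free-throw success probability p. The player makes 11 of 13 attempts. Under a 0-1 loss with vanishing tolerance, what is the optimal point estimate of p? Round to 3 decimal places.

Posterior: Beta(1+11, 1+2) = Beta(12, 3).
Mode = (12−1)/(12+3−2) = 11/13 = 0.846.
Mean = 12/(12+3) = 12/15 = 0.800.
This is the posterior mode — the MAP estimate.

0.846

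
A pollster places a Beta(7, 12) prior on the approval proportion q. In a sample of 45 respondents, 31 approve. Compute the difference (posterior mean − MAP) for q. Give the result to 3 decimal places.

Posterior: Beta(7+31, 12+14) = Beta(38, 26).
Mode = (38−1)/(38+26−2) = 37/62 = 0.597.
Mean = 38/(38+26) = 38/64 = 0.594.
Difference = 0.594 − 0.597 = -0.003.
Left-skewed posterior ⇒ mean < mode.

-0.003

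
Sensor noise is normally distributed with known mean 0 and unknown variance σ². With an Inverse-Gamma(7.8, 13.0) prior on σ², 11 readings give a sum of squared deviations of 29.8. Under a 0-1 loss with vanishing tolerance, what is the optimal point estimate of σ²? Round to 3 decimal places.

1.951

Posterior: Inverse-Gamma(shape = 7.8+11/2 = 13.3, scale = 13.0+29.8/2 = 27.9).
Mode = β/(α+1) = 27.9/14.3 = 1.951.
Mean = β/(α−1) = 27.9/12.3 = 2.268.
This is the posterior mode — the MAP estimate.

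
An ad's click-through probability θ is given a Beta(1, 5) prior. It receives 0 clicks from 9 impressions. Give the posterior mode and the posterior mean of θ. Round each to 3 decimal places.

Posterior: Beta(1+0, 5+9) = Beta(1, 14).
Since α = 1 ≤ 1 and β > 1, the Beta density is monotone decreasing on [0,1]; the mode is at 0.
Mean = 1/(1+14) = 0.067.

posterior mode = 0.000, posterior mean = 0.067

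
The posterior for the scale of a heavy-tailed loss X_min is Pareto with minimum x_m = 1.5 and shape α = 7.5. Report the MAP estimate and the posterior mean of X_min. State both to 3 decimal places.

The Pareto density is strictly decreasing on [x_m, ∞), so the mode is x_m = 1.500.
Mean = α·x_m/(α−1) = 7.5·1.5/6.5 = 1.731.

MAP = 1.500, posterior mean = 1.731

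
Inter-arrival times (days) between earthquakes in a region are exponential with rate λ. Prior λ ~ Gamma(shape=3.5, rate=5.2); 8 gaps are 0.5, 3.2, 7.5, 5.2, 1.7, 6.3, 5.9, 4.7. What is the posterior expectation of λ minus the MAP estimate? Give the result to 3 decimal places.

Σ times = 35.0. Posterior: Gamma(shape = 3.5+8 = 11.5, rate = 5.2+35.0 = 40.2).
Mode = (α−1)/β = 10.5/40.2 = 0.261.
Mean = α/β = 11.5/40.2 = 0.286.
Difference = 0.286 − 0.261 = 0.025.

0.025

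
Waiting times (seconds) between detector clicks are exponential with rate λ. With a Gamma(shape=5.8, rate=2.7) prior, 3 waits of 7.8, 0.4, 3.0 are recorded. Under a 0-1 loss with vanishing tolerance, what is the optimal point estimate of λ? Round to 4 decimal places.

Σ times = 11.2. Posterior: Gamma(shape = 5.8+3 = 8.8, rate = 2.7+11.2 = 13.9).
Mode = (α−1)/β = 7.8/13.9 = 0.5612.
Mean = α/β = 8.8/13.9 = 0.6331.
This is the posterior mode — the MAP estimate.

0.5612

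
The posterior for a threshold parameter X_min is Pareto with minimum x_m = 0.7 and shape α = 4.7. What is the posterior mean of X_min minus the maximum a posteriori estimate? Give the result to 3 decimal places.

0.189

The Pareto density is strictly decreasing on [x_m, ∞), so the mode is x_m = 0.700.
Mean = α·x_m/(α−1) = 4.7·0.7/3.7 = 0.889.
Difference = 0.889 − 0.700 = 0.189.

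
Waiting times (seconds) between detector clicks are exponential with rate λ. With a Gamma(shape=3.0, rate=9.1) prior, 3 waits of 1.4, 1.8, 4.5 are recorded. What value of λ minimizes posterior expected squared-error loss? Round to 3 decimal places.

Σ times = 7.7. Posterior: Gamma(shape = 3.0+3 = 6.0, rate = 9.1+7.7 = 16.8).
Mode = (α−1)/β = 5.0/16.8 = 0.298.
Mean = α/β = 6.0/16.8 = 0.357.
Squared-error loss ⇒ the optimal estimator is the posterior mean.

0.357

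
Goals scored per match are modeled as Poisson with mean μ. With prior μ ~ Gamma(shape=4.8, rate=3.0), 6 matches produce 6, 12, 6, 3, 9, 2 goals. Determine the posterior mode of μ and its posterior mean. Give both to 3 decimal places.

MAP = 4.644; posterior mean = 4.756

Σ counts = 38. Posterior: Gamma(shape = 4.8+38 = 42.8, rate = 3.0+6 = 9.0).
Mode = (α−1)/β = 41.8/9.0 = 4.644.
Mean = α/β = 42.8/9.0 = 4.756.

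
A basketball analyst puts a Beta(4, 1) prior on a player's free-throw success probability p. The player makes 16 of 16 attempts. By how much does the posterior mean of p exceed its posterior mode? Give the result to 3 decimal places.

-0.048

Posterior: Beta(4+16, 1+0) = Beta(20, 1).
Since β = 1 ≤ 1 and α > 1, the Beta density is monotone increasing on [0,1]; the mode is at 1.
Mean = 20/(20+1) = 0.952.
Difference = 0.952 − 1.000 = -0.048.
The mean is pulled below the mode by the posterior's left skew.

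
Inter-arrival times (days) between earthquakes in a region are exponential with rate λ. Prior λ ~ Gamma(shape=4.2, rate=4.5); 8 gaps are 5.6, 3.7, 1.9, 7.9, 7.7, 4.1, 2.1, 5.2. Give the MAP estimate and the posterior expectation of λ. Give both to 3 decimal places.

Σ times = 38.2. Posterior: Gamma(shape = 4.2+8 = 12.2, rate = 4.5+38.2 = 42.7).
Mode = (α−1)/β = 11.2/42.7 = 0.262.
Mean = α/β = 12.2/42.7 = 0.286.
Mean > mode: the posterior has a right tail.

MAP: 0.262. Posterior mean: 0.286.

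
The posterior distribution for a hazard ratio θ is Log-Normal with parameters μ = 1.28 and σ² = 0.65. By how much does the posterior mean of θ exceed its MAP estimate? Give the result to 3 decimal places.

Mode = exp(μ − σ²) = exp(0.63) = 1.878.
Mean = exp(μ + σ²/2) = exp(1.605) = 4.978.
Difference = 4.978 − 1.878 = 3.100.
The posterior is right-skewed, so the mean exceeds the mode.

3.100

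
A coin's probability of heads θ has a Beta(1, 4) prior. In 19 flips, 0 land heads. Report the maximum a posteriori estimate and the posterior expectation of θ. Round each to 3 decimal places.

MAP: 0.000. Posterior mean: 0.042.

Posterior: Beta(1+0, 4+19) = Beta(1, 23).
Since α = 1 ≤ 1 and β > 1, the Beta density is monotone decreasing on [0,1]; the mode is at 0.
Mean = 1/(1+23) = 0.042.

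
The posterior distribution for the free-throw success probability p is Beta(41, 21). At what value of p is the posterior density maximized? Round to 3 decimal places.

Mode = (41−1)/(41+21−2) = 40/60 = 0.667.
Mean = 41/(41+21) = 41/62 = 0.661.
This is the posterior mode — the MAP estimate.

0.667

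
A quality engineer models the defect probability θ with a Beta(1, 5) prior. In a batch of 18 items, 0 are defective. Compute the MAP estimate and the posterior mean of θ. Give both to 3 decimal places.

Posterior: Beta(1+0, 5+18) = Beta(1, 23).
Since α = 1 ≤ 1 and β > 1, the Beta density is monotone decreasing on [0,1]; the mode is at 0.
Mean = 1/(1+23) = 0.042.

MAP = 0.000; posterior mean = 0.042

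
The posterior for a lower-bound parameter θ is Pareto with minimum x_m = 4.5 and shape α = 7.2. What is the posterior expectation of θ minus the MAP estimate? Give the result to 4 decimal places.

The Pareto density is strictly decreasing on [x_m, ∞), so the mode is x_m = 4.5000.
Mean = α·x_m/(α−1) = 7.2·4.5/6.2 = 5.2258.
Difference = 5.2258 − 4.5000 = 0.7258.
The posterior is right-skewed, so the mean exceeds the mode.

0.7258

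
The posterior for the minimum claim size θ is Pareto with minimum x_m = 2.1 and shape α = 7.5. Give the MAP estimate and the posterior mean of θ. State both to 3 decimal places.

MAP: 2.100. Posterior mean: 2.423.

The Pareto density is strictly decreasing on [x_m, ∞), so the mode is x_m = 2.100.
Mean = α·x_m/(α−1) = 7.5·2.1/6.5 = 2.423.
Right-skewed posterior ⇒ mode < mean.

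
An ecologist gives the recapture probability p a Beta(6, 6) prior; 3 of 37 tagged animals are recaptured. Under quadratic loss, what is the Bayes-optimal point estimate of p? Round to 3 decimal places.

0.184

Posterior: Beta(6+3, 6+34) = Beta(9, 40).
Mode = (9−1)/(9+40−2) = 8/47 = 0.170.
Mean = 9/(9+40) = 9/49 = 0.184.
Quadratic loss ⇒ the optimal estimator is the posterior mean.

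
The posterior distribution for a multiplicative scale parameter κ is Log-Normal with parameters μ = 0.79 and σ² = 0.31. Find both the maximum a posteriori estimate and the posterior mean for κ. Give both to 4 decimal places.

MAP: 1.6161. Posterior mean: 2.5728.

Mode = exp(μ − σ²) = exp(0.48) = 1.6161.
Mean = exp(μ + σ²/2) = exp(0.945) = 2.5728.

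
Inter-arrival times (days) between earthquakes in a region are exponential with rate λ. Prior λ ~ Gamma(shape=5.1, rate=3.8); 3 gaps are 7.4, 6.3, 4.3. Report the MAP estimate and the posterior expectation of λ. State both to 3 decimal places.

Σ times = 18.0. Posterior: Gamma(shape = 5.1+3 = 8.1, rate = 3.8+18.0 = 21.8).
Mode = (α−1)/β = 7.1/21.8 = 0.326.
Mean = α/β = 8.1/21.8 = 0.372.
The mean is pulled above the mode by the posterior's right skew.

λ_MAP = 0.326, E[λ|data] = 0.372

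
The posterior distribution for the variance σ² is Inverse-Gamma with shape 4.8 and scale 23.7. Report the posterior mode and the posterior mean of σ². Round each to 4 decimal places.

MAP: 4.0862. Posterior mean: 6.2368.

Mode = β/(α+1) = 23.7/5.8 = 4.0862.
Mean = β/(α−1) = 23.7/3.8 = 6.2368.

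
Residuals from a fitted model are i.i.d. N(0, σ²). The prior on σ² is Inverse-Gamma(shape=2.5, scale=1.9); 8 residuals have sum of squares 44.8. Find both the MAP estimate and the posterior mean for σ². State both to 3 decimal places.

Posterior: Inverse-Gamma(shape = 2.5+8/2 = 6.5, scale = 1.9+44.8/2 = 24.3).
Mode = β/(α+1) = 24.3/7.5 = 3.240.
Mean = β/(α−1) = 24.3/5.5 = 4.418.
Mean > mode: the posterior has a right tail.

MAP = 3.240, posterior mean = 4.418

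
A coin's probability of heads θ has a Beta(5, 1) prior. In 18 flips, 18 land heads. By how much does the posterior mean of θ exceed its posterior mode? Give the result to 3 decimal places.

-0.042

Posterior: Beta(5+18, 1+0) = Beta(23, 1).
Since β = 1 ≤ 1 and α > 1, the Beta density is monotone increasing on [0,1]; the mode is at 1.
Mean = 23/(23+1) = 0.958.
Difference = 0.958 − 1.000 = -0.042.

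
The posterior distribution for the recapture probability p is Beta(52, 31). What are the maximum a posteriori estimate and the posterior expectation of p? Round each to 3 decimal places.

MAP = 0.630; posterior mean = 0.627

Mode = (52−1)/(52+31−2) = 51/81 = 0.630.
Mean = 52/(52+31) = 52/83 = 0.627.
The posterior is left-skewed, so the mode exceeds the mean.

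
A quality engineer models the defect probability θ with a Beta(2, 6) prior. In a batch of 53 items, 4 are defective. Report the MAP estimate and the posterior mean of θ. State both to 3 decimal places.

Posterior: Beta(2+4, 6+49) = Beta(6, 55).
Mode = (6−1)/(6+55−2) = 5/59 = 0.085.
Mean = 6/(6+55) = 6/61 = 0.098.

MAP estimate = 0.085, posterior mean = 0.098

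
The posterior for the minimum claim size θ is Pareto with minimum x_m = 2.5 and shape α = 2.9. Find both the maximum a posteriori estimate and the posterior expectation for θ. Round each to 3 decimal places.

MAP: 2.500. Posterior mean: 3.816.

The Pareto density is strictly decreasing on [x_m, ∞), so the mode is x_m = 2.500.
Mean = α·x_m/(α−1) = 2.9·2.5/1.9 = 3.816.
The mean is pulled above the mode by the posterior's right skew.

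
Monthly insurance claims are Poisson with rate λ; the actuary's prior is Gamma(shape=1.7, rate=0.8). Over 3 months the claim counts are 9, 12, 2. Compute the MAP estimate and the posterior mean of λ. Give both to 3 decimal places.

MAP estimate = 6.237, posterior mean = 6.500

Σ counts = 23. Posterior: Gamma(shape = 1.7+23 = 24.7, rate = 0.8+3 = 3.8).
Mode = (α−1)/β = 23.7/3.8 = 6.237.
Mean = α/β = 24.7/3.8 = 6.500.
Mean > mode: the posterior has a right tail.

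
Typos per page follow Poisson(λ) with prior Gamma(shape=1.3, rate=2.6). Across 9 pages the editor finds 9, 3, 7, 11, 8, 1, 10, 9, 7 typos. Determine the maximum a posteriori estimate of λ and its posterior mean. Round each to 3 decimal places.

Σ counts = 65. Posterior: Gamma(shape = 1.3+65 = 66.3, rate = 2.6+9 = 11.6).
Mode = (α−1)/β = 65.3/11.6 = 5.629.
Mean = α/β = 66.3/11.6 = 5.716.
The posterior is right-skewed, so the mean exceeds the mode.

MAP = 5.629, posterior mean = 5.716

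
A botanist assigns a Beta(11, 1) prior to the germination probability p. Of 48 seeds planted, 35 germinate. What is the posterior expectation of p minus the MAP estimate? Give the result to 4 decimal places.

Posterior: Beta(11+35, 1+13) = Beta(46, 14).
Mode = (46−1)/(46+14−2) = 45/58 = 0.7759.
Mean = 46/(46+14) = 46/60 = 0.7667.
Difference = 0.7667 − 0.7759 = -0.0092.

-0.0092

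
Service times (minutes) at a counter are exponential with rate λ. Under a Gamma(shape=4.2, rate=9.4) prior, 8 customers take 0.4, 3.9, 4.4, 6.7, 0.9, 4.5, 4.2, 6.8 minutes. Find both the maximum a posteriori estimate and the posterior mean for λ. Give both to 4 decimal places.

Σ times = 31.8. Posterior: Gamma(shape = 4.2+8 = 12.2, rate = 9.4+31.8 = 41.2).
Mode = (α−1)/β = 11.2/41.2 = 0.2718.
Mean = α/β = 12.2/41.2 = 0.2961.

MAP: 0.2718. Posterior mean: 0.2961.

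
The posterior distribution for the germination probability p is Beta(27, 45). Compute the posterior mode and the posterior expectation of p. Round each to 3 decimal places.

MAP = 0.371; posterior mean = 0.375

Mode = (27−1)/(27+45−2) = 26/70 = 0.371.
Mean = 27/(27+45) = 27/72 = 0.375.
The posterior is right-skewed, so the mean exceeds the mode.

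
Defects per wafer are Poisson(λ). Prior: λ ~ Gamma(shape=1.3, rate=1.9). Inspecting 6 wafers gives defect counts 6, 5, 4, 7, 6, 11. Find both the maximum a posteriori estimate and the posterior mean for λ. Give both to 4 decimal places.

Σ counts = 39. Posterior: Gamma(shape = 1.3+39 = 40.3, rate = 1.9+6 = 7.9).
Mode = (α−1)/β = 39.3/7.9 = 4.9747.
Mean = α/β = 40.3/7.9 = 5.1013.
Mean > mode: the posterior has a right tail.

MAP = 4.9747; posterior mean = 5.1013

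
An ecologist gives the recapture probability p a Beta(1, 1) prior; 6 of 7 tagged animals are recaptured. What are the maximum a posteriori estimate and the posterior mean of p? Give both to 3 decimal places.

maximum a posteriori estimate = 0.857, posterior mean = 0.778

Posterior: Beta(1+6, 1+1) = Beta(7, 2).
Mode = (7−1)/(7+2−2) = 6/7 = 0.857.
With a flat prior the MAP equals the MLE, 6/7.
Mean = 7/(7+2) = 7/9 = 0.778.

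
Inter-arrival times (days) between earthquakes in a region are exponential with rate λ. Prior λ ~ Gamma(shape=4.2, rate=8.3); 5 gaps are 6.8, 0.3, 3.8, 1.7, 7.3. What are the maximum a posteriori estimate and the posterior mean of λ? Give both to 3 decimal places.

MAP = 0.291, posterior mean = 0.326

Σ times = 19.9. Posterior: Gamma(shape = 4.2+5 = 9.2, rate = 8.3+19.9 = 28.2).
Mode = (α−1)/β = 8.2/28.2 = 0.291.
Mean = α/β = 9.2/28.2 = 0.326.
Mean > mode: the posterior has a right tail.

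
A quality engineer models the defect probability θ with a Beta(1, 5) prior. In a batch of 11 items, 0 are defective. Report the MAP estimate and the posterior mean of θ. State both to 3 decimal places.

Posterior: Beta(1+0, 5+11) = Beta(1, 16).
Since α = 1 ≤ 1 and β > 1, the Beta density is monotone decreasing on [0,1]; the mode is at 0.
Mean = 1/(1+16) = 0.059.
The mean is pulled above the mode by the posterior's right skew.

θ_MAP = 0.000, E[θ|data] = 0.059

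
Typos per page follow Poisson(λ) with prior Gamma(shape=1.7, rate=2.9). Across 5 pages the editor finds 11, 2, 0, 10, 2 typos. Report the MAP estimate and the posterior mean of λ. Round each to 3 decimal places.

Σ counts = 25. Posterior: Gamma(shape = 1.7+25 = 26.7, rate = 2.9+5 = 7.9).
Mode = (α−1)/β = 25.7/7.9 = 3.253.
Mean = α/β = 26.7/7.9 = 3.380.
Mean > mode: the posterior has a right tail.

MAP = 3.253, posterior mean = 3.380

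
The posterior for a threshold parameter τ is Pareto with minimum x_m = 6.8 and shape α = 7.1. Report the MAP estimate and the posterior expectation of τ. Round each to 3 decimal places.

MAP = 6.800; posterior mean = 7.915

The Pareto density is strictly decreasing on [x_m, ∞), so the mode is x_m = 6.800.
Mean = α·x_m/(α−1) = 7.1·6.8/6.1 = 7.915.
Right-skewed posterior ⇒ mode < mean.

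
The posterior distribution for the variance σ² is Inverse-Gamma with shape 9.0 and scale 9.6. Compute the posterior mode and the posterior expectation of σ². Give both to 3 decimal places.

Mode = β/(α+1) = 9.6/10.0 = 0.960.
Mean = β/(α−1) = 9.6/8.0 = 1.200.

MAP = 0.960; posterior mean = 1.200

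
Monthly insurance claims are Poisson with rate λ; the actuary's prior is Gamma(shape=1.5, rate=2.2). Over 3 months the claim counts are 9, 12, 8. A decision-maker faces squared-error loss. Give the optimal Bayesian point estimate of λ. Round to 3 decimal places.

5.865

Σ counts = 29. Posterior: Gamma(shape = 1.5+29 = 30.5, rate = 2.2+3 = 5.2).
Mode = (α−1)/β = 29.5/5.2 = 5.673.
Mean = α/β = 30.5/5.2 = 5.865.
Squared-error loss ⇒ the optimal estimator is the posterior mean.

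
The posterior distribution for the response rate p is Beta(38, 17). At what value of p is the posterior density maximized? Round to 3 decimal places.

Mode = (38−1)/(38+17−2) = 37/53 = 0.698.
Mean = 38/(38+17) = 38/55 = 0.691.
This is the posterior mode — the MAP estimate.

0.698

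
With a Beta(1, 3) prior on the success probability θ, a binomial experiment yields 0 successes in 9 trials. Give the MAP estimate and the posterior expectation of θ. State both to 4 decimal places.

θ_MAP = 0.0000, E[θ|data] = 0.0769

Posterior: Beta(1+0, 3+9) = Beta(1, 12).
Since α = 1 ≤ 1 and β > 1, the Beta density is monotone decreasing on [0,1]; the mode is at 0.
Mean = 1/(1+12) = 0.0769.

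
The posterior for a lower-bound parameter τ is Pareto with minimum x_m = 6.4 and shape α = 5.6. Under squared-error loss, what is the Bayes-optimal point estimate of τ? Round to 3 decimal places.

The Pareto density is strictly decreasing on [x_m, ∞), so the mode is x_m = 6.400.
Mean = α·x_m/(α−1) = 5.6·6.4/4.6 = 7.791.
Squared-error loss ⇒ the optimal estimator is the posterior mean.

7.791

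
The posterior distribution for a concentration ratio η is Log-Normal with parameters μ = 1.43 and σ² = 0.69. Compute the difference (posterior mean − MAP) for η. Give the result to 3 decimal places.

Mode = exp(μ − σ²) = exp(0.74) = 2.096.
Mean = exp(μ + σ²/2) = exp(1.775) = 5.900.
Difference = 5.900 − 2.096 = 3.804.
Right-skewed posterior ⇒ mode < mean.

3.804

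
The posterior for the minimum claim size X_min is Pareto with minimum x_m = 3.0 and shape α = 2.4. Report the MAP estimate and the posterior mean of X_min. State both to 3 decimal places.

The Pareto density is strictly decreasing on [x_m, ∞), so the mode is x_m = 3.000.
Mean = α·x_m/(α−1) = 2.4·3.0/1.4 = 5.143.

MAP estimate = 3.000, posterior mean = 5.143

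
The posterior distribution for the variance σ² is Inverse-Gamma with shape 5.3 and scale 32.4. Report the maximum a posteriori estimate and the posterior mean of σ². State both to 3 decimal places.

MAP = 5.143, posterior mean = 7.535

Mode = β/(α+1) = 32.4/6.3 = 5.143.
Mean = β/(α−1) = 32.4/4.3 = 7.535.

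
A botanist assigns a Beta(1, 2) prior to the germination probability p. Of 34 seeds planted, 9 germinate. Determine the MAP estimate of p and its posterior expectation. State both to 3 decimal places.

MAP = 0.257; posterior mean = 0.270

Posterior: Beta(1+9, 2+25) = Beta(10, 27).
Mode = (10−1)/(10+27−2) = 9/35 = 0.257.
Mean = 10/(10+27) = 10/37 = 0.270.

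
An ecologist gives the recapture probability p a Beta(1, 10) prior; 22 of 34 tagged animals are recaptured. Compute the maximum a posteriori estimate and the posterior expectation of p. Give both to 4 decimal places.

Posterior: Beta(1+22, 10+12) = Beta(23, 22).
Mode = (23−1)/(23+22−2) = 22/43 = 0.5116.
Mean = 23/(23+22) = 23/45 = 0.5111.
The posterior is left-skewed, so the mode exceeds the mean.

MAP = 0.5116; posterior mean = 0.5111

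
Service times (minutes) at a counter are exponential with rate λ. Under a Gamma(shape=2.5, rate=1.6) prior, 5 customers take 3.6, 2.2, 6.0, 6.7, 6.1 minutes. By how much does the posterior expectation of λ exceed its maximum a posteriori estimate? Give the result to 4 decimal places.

0.0382

Σ times = 24.6. Posterior: Gamma(shape = 2.5+5 = 7.5, rate = 1.6+24.6 = 26.2).
Mode = (α−1)/β = 6.5/26.2 = 0.2481.
Mean = α/β = 7.5/26.2 = 0.2863.
Difference = 0.2863 − 0.2481 = 0.0382.
Right-skewed posterior ⇒ mode < mean.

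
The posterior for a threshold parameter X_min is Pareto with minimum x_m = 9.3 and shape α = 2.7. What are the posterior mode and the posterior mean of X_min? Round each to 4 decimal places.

The Pareto density is strictly decreasing on [x_m, ∞), so the mode is x_m = 9.3000.
Mean = α·x_m/(α−1) = 2.7·9.3/1.7 = 14.7706.

MAP: 9.3000. Posterior mean: 14.7706.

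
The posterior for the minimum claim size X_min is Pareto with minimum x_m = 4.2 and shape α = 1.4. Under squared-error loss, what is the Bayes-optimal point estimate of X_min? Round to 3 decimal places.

The Pareto density is strictly decreasing on [x_m, ∞), so the mode is x_m = 4.200.
Mean = α·x_m/(α−1) = 1.4·4.2/0.4 = 14.700.
Squared-error loss ⇒ the optimal estimator is the posterior mean.

14.700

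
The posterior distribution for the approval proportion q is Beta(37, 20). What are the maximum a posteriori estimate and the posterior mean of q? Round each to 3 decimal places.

Mode = (37−1)/(37+20−2) = 36/55 = 0.655.
Mean = 37/(37+20) = 37/57 = 0.649.
Left-skewed posterior ⇒ mean < mode.

q_MAP = 0.655, E[q|data] = 0.649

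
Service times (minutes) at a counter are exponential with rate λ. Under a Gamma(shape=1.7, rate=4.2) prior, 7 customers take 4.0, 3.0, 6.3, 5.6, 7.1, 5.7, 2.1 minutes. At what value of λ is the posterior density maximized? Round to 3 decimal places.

Σ times = 33.8. Posterior: Gamma(shape = 1.7+7 = 8.7, rate = 4.2+33.8 = 38.0).
Mode = (α−1)/β = 7.7/38.0 = 0.203.
Mean = α/β = 8.7/38.0 = 0.229.
This is the posterior mode — the MAP estimate.

0.203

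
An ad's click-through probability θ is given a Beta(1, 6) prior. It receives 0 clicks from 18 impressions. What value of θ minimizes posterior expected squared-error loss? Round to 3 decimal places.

Posterior: Beta(1+0, 6+18) = Beta(1, 24).
Since α = 1 ≤ 1 and β > 1, the Beta density is monotone decreasing on [0,1]; the mode is at 0.
Mean = 1/(1+24) = 0.040.
Squared-error loss ⇒ the optimal estimator is the posterior mean.

0.040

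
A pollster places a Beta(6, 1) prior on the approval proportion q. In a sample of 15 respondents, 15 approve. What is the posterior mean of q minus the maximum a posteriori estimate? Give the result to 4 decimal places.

-0.0455

Posterior: Beta(6+15, 1+0) = Beta(21, 1).
Since β = 1 ≤ 1 and α > 1, the Beta density is monotone increasing on [0,1]; the mode is at 1.
Mean = 21/(21+1) = 0.9545.
Difference = 0.9545 − 1.0000 = -0.0455.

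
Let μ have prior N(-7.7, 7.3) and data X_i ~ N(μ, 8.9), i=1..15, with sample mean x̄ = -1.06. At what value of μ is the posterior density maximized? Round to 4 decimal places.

-1.5591

Posterior for μ is Normal. Precision-weighted mean: (1/7.3·-7.7 + 15/8.9·-1.06) / (1/7.3 + 15/8.9) = -1.5591.
A Normal posterior is symmetric, so mode = mean.
This is the posterior mode — the MAP estimate.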